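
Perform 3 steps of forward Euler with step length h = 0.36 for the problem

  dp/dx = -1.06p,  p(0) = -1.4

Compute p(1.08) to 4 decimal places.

-0.3311

Euler: p_{n+1} = p_n + h·f(x_n, p_n).
x=0.000000, p=-1.400000: f=1.484000 → p ← -1.400000 + 0.36·1.484000 = -0.865760
x=0.360000, p=-0.865760: f=0.917706 → p ← -0.865760 + 0.36·0.917706 = -0.535386
x=0.720000, p=-0.535386: f=0.567509 → p ← -0.535386 + 0.36·0.567509 = -0.331083
p(1.08) ≈ -0.3311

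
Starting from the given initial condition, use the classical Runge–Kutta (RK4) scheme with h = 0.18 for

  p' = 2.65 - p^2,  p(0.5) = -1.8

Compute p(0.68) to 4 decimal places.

RK4: k1 = f(t_n, p_n); k2 = f(t_n + h/2, p_n + (h/2)·k1); k3 = f(t_n + h/2, p_n + (h/2)·k2); k4 = f(t_n + h, p_n + h·k3); p_{n+1} = p_n + (h/6)·(k1 + 2k2 + 2k3 + k4).
t=0.500000, p=-1.800000:
  k1 = f(0.500000, -1.800000) = -0.590000
  k2 = f(0.590000, -1.853100) = -0.783980
  k3 = f(0.590000, -1.870558) = -0.848988
  k4 = f(0.680000, -1.952818) = -1.163497
  p ← -1.800000 + (0.18/6)·(k1 + 2k2 + 2k3 + k4) = -1.950583
p(0.68) ≈ -1.9506

-1.9506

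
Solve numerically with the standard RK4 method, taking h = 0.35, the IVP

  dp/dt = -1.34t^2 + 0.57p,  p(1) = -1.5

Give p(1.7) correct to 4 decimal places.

RK4: k1 = f(t_n, p_n); k2 = f(t_n + h/2, p_n + (h/2)·k1); k3 = f(t_n + h/2, p_n + (h/2)·k2); k4 = f(t_n + h, p_n + h·k3); p_{n+1} = p_n + (h/6)·(k1 + 2k2 + 2k3 + k4).
t=1.000000, p=-1.500000:
  k1 = f(1.000000, -1.500000) = -2.195000
  k2 = f(1.175000, -1.884125) = -2.923989
  k3 = f(1.175000, -2.011698) = -2.996705
  k4 = f(1.350000, -2.548847) = -3.894993
  p ← -1.500000 + (0.35/6)·(k1 + 2k2 + 2k3 + k4) = -2.545997
t=1.350000, p=-2.545997:
  k1 = f(1.350000, -2.545997) = -3.893368
  k2 = f(1.525000, -3.227337) = -4.955919
  k3 = f(1.525000, -3.413283) = -5.061909
  k4 = f(1.700000, -4.317665) = -6.333669
  p ← -2.545997 + (0.35/6)·(k1 + 2k2 + 2k3 + k4) = -4.311321
p(1.7) ≈ -4.3113

-4.3113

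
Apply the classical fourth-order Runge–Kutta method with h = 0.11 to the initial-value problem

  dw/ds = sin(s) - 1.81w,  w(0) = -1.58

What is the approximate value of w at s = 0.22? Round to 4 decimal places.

RK4: k1 = f(s_n, w_n); k2 = f(s_n + h/2, w_n + (h/2)·k1); k3 = f(s_n + h/2, w_n + (h/2)·k2); k4 = f(s_n + h, w_n + h·k3); w_{n+1} = w_n + (h/6)·(k1 + 2k2 + 2k3 + k4).
s=0.000000, w=-1.580000:
  k1 = f(0.000000, -1.580000) = 2.859800
  k2 = f(0.055000, -1.422711) = 2.630079
  k3 = f(0.055000, -1.435346) = 2.652948
  k4 = f(0.110000, -1.288176) = 2.441376
  w ← -1.580000 + (0.11/6)·(k1 + 2k2 + 2k3 + k4) = -1.289101
s=0.110000, w=-1.289101:
  k1 = f(0.110000, -1.289101) = 2.443051
  k2 = f(0.165000, -1.154733) = 2.254319
  k3 = f(0.165000, -1.165113) = 2.273107
  k4 = f(0.220000, -1.039059) = 2.098926
  w ← -1.289101 + (0.11/6)·(k1 + 2k2 + 2k3 + k4) = -1.039826
w(0.22) ≈ -1.0398

-1.0398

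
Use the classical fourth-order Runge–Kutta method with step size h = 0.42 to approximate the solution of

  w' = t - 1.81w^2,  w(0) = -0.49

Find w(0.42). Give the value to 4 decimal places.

RK4: k1 = f(t_n, w_n); k2 = f(t_n + h/2, w_n + (h/2)·k1); k3 = f(t_n + h/2, w_n + (h/2)·k2); k4 = f(t_n + h, w_n + h·k3); w_{n+1} = w_n + (h/6)·(k1 + 2k2 + 2k3 + k4).
t=0.000000, w=-0.490000:
  k1 = f(0.000000, -0.490000) = -0.434581
  k2 = f(0.210000, -0.581262) = -0.401537
  k3 = f(0.210000, -0.574323) = -0.387022
  k4 = f(0.420000, -0.652549) = -0.350735
  w ← -0.490000 + (0.42/6)·(k1 + 2k2 + 2k3 + k4) = -0.655370
w(0.42) ≈ -0.6554

-0.6554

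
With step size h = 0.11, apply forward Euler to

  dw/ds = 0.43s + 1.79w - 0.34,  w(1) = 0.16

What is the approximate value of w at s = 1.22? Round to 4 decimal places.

Euler: w_{n+1} = w_n + h·f(s_n, w_n).
s=1.000000, w=0.160000: f=0.376400 → w ← 0.160000 + 0.11·0.376400 = 0.201404
s=1.110000, w=0.201404: f=0.497813 → w ← 0.201404 + 0.11·0.497813 = 0.256163
w(1.22) ≈ 0.2562

0.2562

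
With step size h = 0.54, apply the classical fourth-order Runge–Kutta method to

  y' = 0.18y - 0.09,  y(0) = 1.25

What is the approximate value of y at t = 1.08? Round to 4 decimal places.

1.4109

RK4: k1 = f(t_n, y_n); k2 = f(t_n + h/2, y_n + (h/2)·k1); k3 = f(t_n + h/2, y_n + (h/2)·k2); k4 = f(t_n + h, y_n + h·k3); y_{n+1} = y_n + (h/6)·(k1 + 2k2 + 2k3 + k4).
t=0.000000, y=1.250000:
  k1 = f(0.000000, 1.250000) = 0.135000
  k2 = f(0.270000, 1.286450) = 0.141561
  k3 = f(0.270000, 1.288221) = 0.141880
  k4 = f(0.540000, 1.326615) = 0.148791
  y ← 1.250000 + (0.54/6)·(k1 + 2k2 + 2k3 + k4) = 1.326561
t=0.540000, y=1.326561:
  k1 = f(0.540000, 1.326561) = 0.148781
  k2 = f(0.810000, 1.366731) = 0.156012
  k3 = f(0.810000, 1.368684) = 0.156363
  k4 = f(1.080000, 1.410997) = 0.163979
  y ← 1.326561 + (0.54/6)·(k1 + 2k2 + 2k3 + k4) = 1.410936
y(1.08) ≈ 1.4109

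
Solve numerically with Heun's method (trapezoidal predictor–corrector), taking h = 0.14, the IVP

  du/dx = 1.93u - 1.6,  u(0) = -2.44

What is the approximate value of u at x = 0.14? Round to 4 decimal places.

Heun: k1 = f(x_n, u_n); k2 = f(x_n + h, u_n + h·k1); u_{n+1} = u_n + (h/2)·(k1 + k2).
x=0.000000, u=-2.440000:
  k1 = f(0.000000, -2.440000) = -6.309200
  k2 = f(0.140000, -3.323288) = -8.013946
  u ← -2.440000 + (0.14/2)·(-6.309200 + (-8.013946)) = -3.442620
u(0.14) ≈ -3.4426

-3.4426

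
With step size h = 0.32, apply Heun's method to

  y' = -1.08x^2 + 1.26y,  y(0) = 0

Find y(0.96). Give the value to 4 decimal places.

-0.4395

Heun: k1 = f(x_n, y_n); k2 = f(x_n + h, y_n + h·k1); y_{n+1} = y_n + (h/2)·(k1 + k2).
x=0.000000, y=0.000000:
  k1 = f(0.000000, 0.000000) = 0.000000
  k2 = f(0.320000, 0.000000) = -0.110592
  y ← 0.000000 + (0.32/2)·(0.000000 + (-0.110592)) = -0.017695
x=0.320000, y=-0.017695:
  k1 = f(0.320000, -0.017695) = -0.132887
  k2 = f(0.640000, -0.060219) = -0.518244
  y ← -0.017695 + (0.32/2)·(-0.132887 + (-0.518244)) = -0.121876
x=0.640000, y=-0.121876:
  k1 = f(0.640000, -0.121876) = -0.595931
  k2 = f(0.960000, -0.312574) = -1.389171
  y ← -0.121876 + (0.32/2)·(-0.595931 + (-1.389171)) = -0.439492
y(0.96) ≈ -0.4395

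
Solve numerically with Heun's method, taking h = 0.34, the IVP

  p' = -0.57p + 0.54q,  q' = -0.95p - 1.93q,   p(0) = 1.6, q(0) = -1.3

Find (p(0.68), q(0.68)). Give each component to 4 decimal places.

0.7989, -0.7326

Heun on (p,q): k1 = f(x_n, state_n); k2 = f(x_n + h, state_n + h·k1); state_{n+1} = state_n + (h/2)·(k1 + k2).
0.000000: (1.600000, -1.300000)
  k1 = (-1.614000, 0.989000)
  predictor → (1.051240, -0.963740)
  k2 = (-1.119626, 0.861340)
  → (1.135284, -0.985442)
0.340000: (1.135284, -0.985442)
  k1 = (-1.179250, 0.823384)
  predictor → (0.734338, -0.705492)
  k2 = (-0.799538, 0.663977)
  → (0.798889, -0.732591)
(p(0.68), q(0.68)) ≈ (0.7989, -0.7326)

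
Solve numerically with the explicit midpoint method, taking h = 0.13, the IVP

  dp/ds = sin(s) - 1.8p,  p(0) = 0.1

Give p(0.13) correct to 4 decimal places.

0.0878

Midpoint: k1 = f(s_n, p_n); k2 = f(s_n + h/2, p_n + (h/2)·k1); p_{n+1} = p_n + h·k2.
s=0.000000, p=0.100000:
  k1 = f(0.000000, 0.100000) = -0.180000
  k2 = f(0.065000, 0.088300) = -0.093986
  p ← 0.100000 + 0.13·(-0.093986) = 0.087782
p(0.13) ≈ 0.0878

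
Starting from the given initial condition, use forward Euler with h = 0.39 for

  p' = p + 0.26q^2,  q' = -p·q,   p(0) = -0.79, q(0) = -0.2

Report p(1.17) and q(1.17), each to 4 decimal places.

Euler on (p,q): p_{n+1} = p_n + h·p', q_{n+1} = q_n + h·q'.
0.000000: (-0.790000, -0.200000); f=(-0.779600, -0.158000) → (-1.094044, -0.261620)
0.390000: (-1.094044, -0.261620); f=(-1.076248, -0.286224) → (-1.513781, -0.373247)
0.780000: (-1.513781, -0.373247); f=(-1.477559, -0.565015) → (-2.090029, -0.593603)
(p(1.17), q(1.17)) ≈ (-2.0900, -0.5936)

-2.0900, -0.5936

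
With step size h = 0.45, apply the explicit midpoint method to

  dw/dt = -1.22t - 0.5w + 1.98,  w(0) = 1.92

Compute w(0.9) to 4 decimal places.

2.2117

Midpoint: k1 = f(t_n, w_n); k2 = f(t_n + h/2, w_n + (h/2)·k1); w_{n+1} = w_n + h·k2.
t=0.000000, w=1.920000:
  k1 = f(0.000000, 1.920000) = 1.020000
  k2 = f(0.225000, 2.149500) = 0.630750
  w ← 1.920000 + 0.45·0.630750 = 2.203838
t=0.450000, w=2.203838:
  k1 = f(0.450000, 2.203838) = 0.329081
  k2 = f(0.675000, 2.277881) = 0.017560
  w ← 2.203838 + 0.45·0.017560 = 2.211739
w(0.9) ≈ 2.2117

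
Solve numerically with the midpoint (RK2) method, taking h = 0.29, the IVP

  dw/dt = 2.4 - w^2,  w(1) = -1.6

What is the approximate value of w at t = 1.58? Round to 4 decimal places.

Midpoint: k1 = f(t_n, w_n); k2 = f(t_n + h/2, w_n + (h/2)·k1); w_{n+1} = w_n + h·k2.
t=1.000000, w=-1.600000:
  k1 = f(1.000000, -1.600000) = -0.160000
  k2 = f(1.145000, -1.623200) = -0.234778
  w ← -1.600000 + 0.29·(-0.234778) = -1.668086
t=1.290000, w=-1.668086:
  k1 = f(1.290000, -1.668086) = -0.382510
  k2 = f(1.435000, -1.723550) = -0.570623
  w ← -1.668086 + 0.29·(-0.570623) = -1.833566
w(1.58) ≈ -1.8336

-1.8336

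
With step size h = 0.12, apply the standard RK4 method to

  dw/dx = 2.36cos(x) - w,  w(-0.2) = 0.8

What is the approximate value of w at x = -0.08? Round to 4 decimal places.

0.9737

RK4: k1 = f(x_n, w_n); k2 = f(x_n + h/2, w_n + (h/2)·k1); k3 = f(x_n + h/2, w_n + (h/2)·k2); k4 = f(x_n + h, w_n + h·k3); w_{n+1} = w_n + (h/6)·(k1 + 2k2 + 2k3 + k4).
x=-0.200000, w=0.800000:
  k1 = f(-0.200000, 0.800000) = 1.512957
  k2 = f(-0.140000, 0.890777) = 1.446132
  k3 = f(-0.140000, 0.886768) = 1.450142
  k4 = f(-0.080000, 0.974017) = 1.378435
  w ← 0.800000 + (0.12/6)·(k1 + 2k2 + 2k3 + k4) = 0.973679
w(-0.08) ≈ 0.9737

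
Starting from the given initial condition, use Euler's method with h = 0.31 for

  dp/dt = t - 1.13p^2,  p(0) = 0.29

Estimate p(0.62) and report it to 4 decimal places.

Euler: p_{n+1} = p_n + h·f(t_n, p_n).
t=0.000000, p=0.290000: f=-0.095033 → p ← 0.290000 + 0.31·(-0.095033) = 0.260540
t=0.310000, p=0.260540: f=0.233295 → p ← 0.260540 + 0.31·0.233295 = 0.332861
p(0.62) ≈ 0.3329

0.3329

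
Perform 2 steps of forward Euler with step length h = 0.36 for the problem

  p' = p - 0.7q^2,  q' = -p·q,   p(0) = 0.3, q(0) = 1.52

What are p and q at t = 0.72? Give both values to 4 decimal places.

Euler on (p,q): p_{n+1} = p_n + h·p', q_{n+1} = q_n + h·q'.
0.000000: (0.300000, 1.520000); f=(-1.317280, -0.456000) → (-0.174221, 1.355840)
0.360000: (-0.174221, 1.355840); f=(-1.461032, 0.236216) → (-0.700192, 1.440878)
(p(0.72), q(0.72)) ≈ (-0.7002, 1.4409)

-0.7002, 1.4409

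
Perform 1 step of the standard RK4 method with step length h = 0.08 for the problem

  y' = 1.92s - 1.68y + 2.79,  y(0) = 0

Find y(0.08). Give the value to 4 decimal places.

RK4: k1 = f(s_n, y_n); k2 = f(s_n + h/2, y_n + (h/2)·k1); k3 = f(s_n + h/2, y_n + (h/2)·k2); k4 = f(s_n + h, y_n + h·k3); y_{n+1} = y_n + (h/6)·(k1 + 2k2 + 2k3 + k4).
s=0.000000, y=0.000000:
  k1 = f(0.000000, 0.000000) = 2.790000
  k2 = f(0.040000, 0.111600) = 2.679312
  k3 = f(0.040000, 0.107172) = 2.686750
  k4 = f(0.080000, 0.214940) = 2.582501
  y ← 0.000000 + (0.08/6)·(k1 + 2k2 + 2k3 + k4) = 0.214728
y(0.08) ≈ 0.2147

0.2147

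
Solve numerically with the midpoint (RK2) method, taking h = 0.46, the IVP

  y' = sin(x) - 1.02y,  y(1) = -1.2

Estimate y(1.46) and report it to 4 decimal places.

-0.4263

Midpoint: k1 = f(x_n, y_n); k2 = f(x_n + h/2, y_n + (h/2)·k1); y_{n+1} = y_n + h·k2.
x=1.000000, y=-1.200000:
  k1 = f(1.000000, -1.200000) = 2.065471
  k2 = f(1.230000, -0.724942) = 1.681929
  y ← -1.200000 + 0.46·1.681929 = -0.426313
y(1.46) ≈ -0.4263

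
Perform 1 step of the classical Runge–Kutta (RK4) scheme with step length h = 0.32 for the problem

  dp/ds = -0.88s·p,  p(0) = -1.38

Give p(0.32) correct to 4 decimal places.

-1.3192

RK4: k1 = f(s_n, p_n); k2 = f(s_n + h/2, p_n + (h/2)·k1); k3 = f(s_n + h/2, p_n + (h/2)·k2); k4 = f(s_n + h, p_n + h·k3); p_{n+1} = p_n + (h/6)·(k1 + 2k2 + 2k3 + k4).
s=0.000000, p=-1.380000:
  k1 = f(0.000000, -1.380000) = 0.000000
  k2 = f(0.160000, -1.380000) = 0.194304
  k3 = f(0.160000, -1.348911) = 0.189927
  k4 = f(0.320000, -1.319223) = 0.371493
  p ← -1.380000 + (0.32/6)·(k1 + 2k2 + 2k3 + k4) = -1.319202
p(0.32) ≈ -1.3192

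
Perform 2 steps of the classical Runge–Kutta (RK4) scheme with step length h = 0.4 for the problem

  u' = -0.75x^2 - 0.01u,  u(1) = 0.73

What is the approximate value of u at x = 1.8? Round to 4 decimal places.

RK4: k1 = f(x_n, u_n); k2 = f(x_n + h/2, u_n + (h/2)·k1); k3 = f(x_n + h/2, u_n + (h/2)·k2); k4 = f(x_n + h, u_n + h·k3); u_{n+1} = u_n + (h/6)·(k1 + 2k2 + 2k3 + k4).
x=1.000000, u=0.730000:
  k1 = f(1.000000, 0.730000) = -0.757300
  k2 = f(1.200000, 0.578540) = -1.085785
  k3 = f(1.200000, 0.512843) = -1.085128
  k4 = f(1.400000, 0.295949) = -1.472959
  u ← 0.730000 + (0.4/6)·(k1 + 2k2 + 2k3 + k4) = 0.291861
x=1.400000, u=0.291861:
  k1 = f(1.400000, 0.291861) = -1.472919
  k2 = f(1.600000, -0.002723) = -1.919973
  k3 = f(1.600000, -0.092134) = -1.919079
  k4 = f(1.800000, -0.475771) = -2.425242
  u ← 0.291861 + (0.4/6)·(k1 + 2k2 + 2k3 + k4) = -0.479890
u(1.8) ≈ -0.4799

-0.4799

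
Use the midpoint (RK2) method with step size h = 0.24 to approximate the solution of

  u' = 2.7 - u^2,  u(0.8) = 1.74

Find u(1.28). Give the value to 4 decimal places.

1.6697

Midpoint: k1 = f(t_n, u_n); k2 = f(t_n + h/2, u_n + (h/2)·k1); u_{n+1} = u_n + h·k2.
t=0.800000, u=1.740000:
  k1 = f(0.800000, 1.740000) = -0.327600
  k2 = f(0.920000, 1.700688) = -0.192340
  u ← 1.740000 + 0.24·(-0.192340) = 1.693838
t=1.040000, u=1.693838:
  k1 = f(1.040000, 1.693838) = -0.169089
  k2 = f(1.160000, 1.673548) = -0.100762
  u ← 1.693838 + 0.24·(-0.100762) = 1.669656
u(1.28) ≈ 1.6697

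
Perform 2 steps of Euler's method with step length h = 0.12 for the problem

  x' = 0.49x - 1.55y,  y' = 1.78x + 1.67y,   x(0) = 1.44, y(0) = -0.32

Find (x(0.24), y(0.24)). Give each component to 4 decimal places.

Euler on (x,y): x_{n+1} = x_n + h·x', y_{n+1} = y_n + h·y'.
0.000000: (1.440000, -0.320000); f=(1.201600, 2.028800) → (1.584192, -0.076544)
0.120000: (1.584192, -0.076544); f=(0.894897, 2.692033) → (1.691580, 0.246500)
(x(0.24), y(0.24)) ≈ (1.6916, 0.2465)

1.6916, 0.2465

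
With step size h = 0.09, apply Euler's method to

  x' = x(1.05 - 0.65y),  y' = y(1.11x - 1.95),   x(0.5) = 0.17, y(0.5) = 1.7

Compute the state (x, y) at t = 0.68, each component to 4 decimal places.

0.1710, 1.2036

Euler on (x,y): x_{n+1} = x_n + h·x', y_{n+1} = y_n + h·y'.
0.500000: (0.170000, 1.700000); f=(-0.009350, -2.994210) → (0.169159, 1.430521)
0.590000: (0.169159, 1.430521); f=(0.020326, -2.520913) → (0.170988, 1.203639)
(x(0.68), y(0.68)) ≈ (0.1710, 1.2036)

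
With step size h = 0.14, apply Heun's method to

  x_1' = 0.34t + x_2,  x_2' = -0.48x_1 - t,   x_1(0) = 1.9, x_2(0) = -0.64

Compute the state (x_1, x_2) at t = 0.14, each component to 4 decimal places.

1.8048, -0.7745

Heun on (x_1,x_2): k1 = f(t_n, state_n); k2 = f(t_n + h, state_n + h·k1); state_{n+1} = state_n + (h/2)·(k1 + k2).
0.000000: (1.900000, -0.640000)
  k1 = (-0.640000, -0.912000)
  predictor → (1.810400, -0.767680)
  k2 = (-0.720080, -1.008992)
  → (1.804794, -0.774469)
(x_1(0.14), x_2(0.14)) ≈ (1.8048, -0.7745)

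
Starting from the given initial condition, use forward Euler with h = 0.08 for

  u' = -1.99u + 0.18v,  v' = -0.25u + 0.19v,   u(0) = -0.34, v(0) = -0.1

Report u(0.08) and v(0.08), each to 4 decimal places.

Euler on (u,v): u_{n+1} = u_n + h·u', v_{n+1} = v_n + h·v'.
0.000000: (-0.340000, -0.100000); f=(0.658600, 0.066000) → (-0.287312, -0.094720)
(u(0.08), v(0.08)) ≈ (-0.2873, -0.0947)

-0.2873, -0.0947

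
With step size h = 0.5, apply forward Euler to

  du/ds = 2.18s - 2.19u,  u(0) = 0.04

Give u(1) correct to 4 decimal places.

0.5454

Euler: u_{n+1} = u_n + h·f(s_n, u_n).
s=0.000000, u=0.040000: f=-0.087600 → u ← 0.040000 + 0.5·(-0.087600) = -0.003800
s=0.500000, u=-0.003800: f=1.098322 → u ← -0.003800 + 0.5·1.098322 = 0.545361
u(1) ≈ 0.5454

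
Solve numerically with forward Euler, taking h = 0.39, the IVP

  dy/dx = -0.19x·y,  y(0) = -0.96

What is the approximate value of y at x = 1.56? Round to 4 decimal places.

-0.8022

Euler: y_{n+1} = y_n + h·f(x_n, y_n).
x=0.000000, y=-0.960000: f=0.000000 → y ← -0.960000 + 0.39·0.000000 = -0.960000
x=0.390000, y=-0.960000: f=0.071136 → y ← -0.960000 + 0.39·0.071136 = -0.932257
x=0.780000, y=-0.932257: f=0.138160 → y ← -0.932257 + 0.39·0.138160 = -0.878374
x=1.170000, y=-0.878374: f=0.195263 → y ← -0.878374 + 0.39·0.195263 = -0.802222
y(1.56) ≈ -0.8022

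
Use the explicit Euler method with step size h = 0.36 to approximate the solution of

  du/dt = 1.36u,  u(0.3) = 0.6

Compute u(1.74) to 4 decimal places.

2.9541

Euler: u_{n+1} = u_n + h·f(t_n, u_n).
t=0.300000, u=0.600000: f=0.816000 → u ← 0.600000 + 0.36·0.816000 = 0.893760
t=0.660000, u=0.893760: f=1.215514 → u ← 0.893760 + 0.36·1.215514 = 1.331345
t=1.020000, u=1.331345: f=1.810629 → u ← 1.331345 + 0.36·1.810629 = 1.983171
t=1.380000, u=1.983171: f=2.697113 → u ← 1.983171 + 0.36·2.697113 = 2.954132
u(1.74) ≈ 2.9541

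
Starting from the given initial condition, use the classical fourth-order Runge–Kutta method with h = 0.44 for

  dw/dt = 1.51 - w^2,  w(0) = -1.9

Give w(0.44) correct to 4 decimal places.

-5.0661

RK4: k1 = f(t_n, w_n); k2 = f(t_n + h/2, w_n + (h/2)·k1); k3 = f(t_n + h/2, w_n + (h/2)·k2); k4 = f(t_n + h, w_n + h·k3); w_{n+1} = w_n + (h/6)·(k1 + 2k2 + 2k3 + k4).
t=0.000000, w=-1.900000:
  k1 = f(0.000000, -1.900000) = -2.100000
  k2 = f(0.220000, -2.362000) = -4.069044
  k3 = f(0.220000, -2.795190) = -6.303085
  k4 = f(0.440000, -4.673358) = -20.330271
  w ← -1.900000 + (0.44/6)·(k1 + 2k2 + 2k3 + k4) = -5.066132
w(0.44) ≈ -5.0661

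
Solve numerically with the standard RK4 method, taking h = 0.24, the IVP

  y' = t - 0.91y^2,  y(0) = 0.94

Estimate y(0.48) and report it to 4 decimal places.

RK4: k1 = f(t_n, y_n); k2 = f(t_n + h/2, y_n + (h/2)·k1); k3 = f(t_n + h/2, y_n + (h/2)·k2); k4 = f(t_n + h, y_n + h·k3); y_{n+1} = y_n + (h/6)·(k1 + 2k2 + 2k3 + k4).
t=0.000000, y=0.940000:
  k1 = f(0.000000, 0.940000) = -0.804076
  k2 = f(0.120000, 0.843511) = -0.527475
  k3 = f(0.120000, 0.876703) = -0.579433
  k4 = f(0.240000, 0.800936) = -0.343764
  y ← 0.940000 + (0.24/6)·(k1 + 2k2 + 2k3 + k4) = 0.805534
t=0.240000, y=0.805534:
  k1 = f(0.240000, 0.805534) = -0.350485
  k2 = f(0.360000, 0.763476) = -0.170434
  k3 = f(0.360000, 0.785082) = -0.200881
  k4 = f(0.480000, 0.757322) = -0.041919
  y ← 0.805534 + (0.24/6)·(k1 + 2k2 + 2k3 + k4) = 0.760132
y(0.48) ≈ 0.7601

0.7601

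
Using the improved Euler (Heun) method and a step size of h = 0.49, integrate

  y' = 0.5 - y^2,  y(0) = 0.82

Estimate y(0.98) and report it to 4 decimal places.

Heun: k1 = f(t_n, y_n); k2 = f(t_n + h, y_n + h·k1); y_{n+1} = y_n + (h/2)·(k1 + k2).
t=0.000000, y=0.820000:
  k1 = f(0.000000, 0.820000) = -0.172400
  k2 = f(0.490000, 0.735524) = -0.040996
  y ← 0.820000 + (0.49/2)·(-0.172400 + (-0.040996)) = 0.767718
t=0.490000, y=0.767718:
  k1 = f(0.490000, 0.767718) = -0.089391
  k2 = f(0.980000, 0.723916) = -0.024055
  y ← 0.767718 + (0.49/2)·(-0.089391 + (-0.024055)) = 0.739924
y(0.98) ≈ 0.7399

0.7399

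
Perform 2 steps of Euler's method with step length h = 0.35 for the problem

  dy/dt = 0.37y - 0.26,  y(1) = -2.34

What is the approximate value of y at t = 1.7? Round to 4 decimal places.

Euler: y_{n+1} = y_n + h·f(t_n, y_n).
t=1.000000, y=-2.340000: f=-1.125800 → y ← -2.340000 + 0.35·(-1.125800) = -2.734030
t=1.350000, y=-2.734030: f=-1.271591 → y ← -2.734030 + 0.35·(-1.271591) = -3.179087
y(1.7) ≈ -3.1791

-3.1791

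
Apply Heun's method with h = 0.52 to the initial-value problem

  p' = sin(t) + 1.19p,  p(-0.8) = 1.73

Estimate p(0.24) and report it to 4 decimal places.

4.9381

Heun: k1 = f(t_n, p_n); k2 = f(t_n + h, p_n + h·k1); p_{n+1} = p_n + (h/2)·(k1 + k2).
t=-0.800000, p=1.730000:
  k1 = f(-0.800000, 1.730000) = 1.341344
  k2 = f(-0.280000, 2.427499) = 2.612368
  p ← 1.730000 + (0.52/2)·(1.341344 + 2.612368) = 2.757965
t=-0.280000, p=2.757965:
  k1 = f(-0.280000, 2.757965) = 3.005623
  k2 = f(0.240000, 4.320889) = 5.379560
  p ← 2.757965 + (0.52/2)·(3.005623 + 5.379560) = 4.938113
p(0.24) ≈ 4.9381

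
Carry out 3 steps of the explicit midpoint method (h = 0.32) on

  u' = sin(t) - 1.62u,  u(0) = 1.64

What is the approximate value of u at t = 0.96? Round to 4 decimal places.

0.6576

Midpoint: k1 = f(t_n, u_n); k2 = f(t_n + h/2, u_n + (h/2)·k1); u_{n+1} = u_n + h·k2.
t=0.000000, u=1.640000:
  k1 = f(0.000000, 1.640000) = -2.656800
  k2 = f(0.160000, 1.214912) = -1.808839
  u ← 1.640000 + 0.32·(-1.808839) = 1.061171
t=0.320000, u=1.061171:
  k1 = f(0.320000, 1.061171) = -1.404531
  k2 = f(0.480000, 0.836446) = -0.893264
  u ← 1.061171 + 0.32·(-0.893264) = 0.775327
t=0.640000, u=0.775327:
  k1 = f(0.640000, 0.775327) = -0.658834
  k2 = f(0.800000, 0.669913) = -0.367904
  u ← 0.775327 + 0.32·(-0.367904) = 0.657598
u(0.96) ≈ 0.6576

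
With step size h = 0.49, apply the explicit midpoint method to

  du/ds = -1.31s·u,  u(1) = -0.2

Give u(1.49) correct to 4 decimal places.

-0.0915

Midpoint: k1 = f(s_n, u_n); k2 = f(s_n + h/2, u_n + (h/2)·k1); u_{n+1} = u_n + h·k2.
s=1.000000, u=-0.200000:
  k1 = f(1.000000, -0.200000) = 0.262000
  k2 = f(1.245000, -0.135810) = 0.221499
  u ← -0.200000 + 0.49·0.221499 = -0.091465
u(1.49) ≈ -0.0915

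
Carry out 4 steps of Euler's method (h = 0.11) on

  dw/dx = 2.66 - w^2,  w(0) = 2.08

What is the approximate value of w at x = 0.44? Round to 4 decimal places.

Euler: w_{n+1} = w_n + h·f(x_n, w_n).
x=0.000000, w=2.080000: f=-1.666400 → w ← 2.080000 + 0.11·(-1.666400) = 1.896696
x=0.110000, w=1.896696: f=-0.937456 → w ← 1.896696 + 0.11·(-0.937456) = 1.793576
x=0.220000, w=1.793576: f=-0.556914 → w ← 1.793576 + 0.11·(-0.556914) = 1.732315
x=0.330000, w=1.732315: f=-0.340916 → w ← 1.732315 + 0.11·(-0.340916) = 1.694814
w(0.44) ≈ 1.6948

1.6948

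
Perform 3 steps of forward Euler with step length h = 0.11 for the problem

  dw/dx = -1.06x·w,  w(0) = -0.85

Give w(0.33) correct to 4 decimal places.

-0.8176

Euler: w_{n+1} = w_n + h·f(x_n, w_n).
x=0.000000, w=-0.850000: f=0.000000 → w ← -0.850000 + 0.11·0.000000 = -0.850000
x=0.110000, w=-0.850000: f=0.099110 → w ← -0.850000 + 0.11·0.099110 = -0.839098
x=0.220000, w=-0.839098: f=0.195678 → w ← -0.839098 + 0.11·0.195678 = -0.817573
w(0.33) ≈ -0.8176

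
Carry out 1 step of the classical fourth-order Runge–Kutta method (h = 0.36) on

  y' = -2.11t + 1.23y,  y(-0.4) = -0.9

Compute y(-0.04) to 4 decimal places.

-1.1782

RK4: k1 = f(t_n, y_n); k2 = f(t_n + h/2, y_n + (h/2)·k1); k3 = f(t_n + h/2, y_n + (h/2)·k2); k4 = f(t_n + h, y_n + h·k3); y_{n+1} = y_n + (h/6)·(k1 + 2k2 + 2k3 + k4).
t=-0.400000, y=-0.900000:
  k1 = f(-0.400000, -0.900000) = -0.263000
  k2 = f(-0.220000, -0.947340) = -0.701028
  k3 = f(-0.220000, -1.026185) = -0.798008
  k4 = f(-0.040000, -1.187283) = -1.375958
  y ← -0.900000 + (0.36/6)·(k1 + 2k2 + 2k3 + k4) = -1.178222
y(-0.04) ≈ -1.1782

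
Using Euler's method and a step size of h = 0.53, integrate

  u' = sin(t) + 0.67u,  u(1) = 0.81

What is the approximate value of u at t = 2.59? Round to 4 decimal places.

Euler: u_{n+1} = u_n + h·f(t_n, u_n).
t=1.000000, u=0.810000: f=1.384171 → u ← 0.810000 + 0.53·1.384171 = 1.543611
t=1.530000, u=1.543611: f=2.033387 → u ← 1.543611 + 0.53·2.033387 = 2.621306
t=2.060000, u=2.621306: f=2.638982 → u ← 2.621306 + 0.53·2.638982 = 4.019966
u(2.59) ≈ 4.0200

4.0200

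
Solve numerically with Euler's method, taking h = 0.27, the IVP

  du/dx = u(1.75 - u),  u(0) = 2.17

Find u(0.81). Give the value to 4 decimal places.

Euler: u_{n+1} = u_n + h·f(x_n, u_n).
x=0.000000, u=2.170000: f=-0.911400 → u ← 2.170000 + 0.27·(-0.911400) = 1.923922
x=0.270000, u=1.923922: f=-0.334612 → u ← 1.923922 + 0.27·(-0.334612) = 1.833577
x=0.540000, u=1.833577: f=-0.153244 → u ← 1.833577 + 0.27·(-0.153244) = 1.792201
u(0.81) ≈ 1.7922

1.7922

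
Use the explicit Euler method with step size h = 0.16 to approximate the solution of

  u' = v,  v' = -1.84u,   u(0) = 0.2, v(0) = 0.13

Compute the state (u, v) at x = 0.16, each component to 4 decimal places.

0.2208, 0.0711

Euler on (u,v): u_{n+1} = u_n + h·u', v_{n+1} = v_n + h·v'.
0.000000: (0.200000, 0.130000); f=(0.130000, -0.368000) → (0.220800, 0.071120)
(u(0.16), v(0.16)) ≈ (0.2208, 0.0711)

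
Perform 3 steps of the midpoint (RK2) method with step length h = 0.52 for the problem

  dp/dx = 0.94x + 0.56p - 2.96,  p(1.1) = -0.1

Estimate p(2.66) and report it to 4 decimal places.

-3.4619

Midpoint: k1 = f(x_n, p_n); k2 = f(x_n + h/2, p_n + (h/2)·k1); p_{n+1} = p_n + h·k2.
x=1.100000, p=-0.100000:
  k1 = f(1.100000, -0.100000) = -1.982000
  k2 = f(1.360000, -0.615320) = -2.026179
  p ← -0.100000 + 0.52·(-2.026179) = -1.153613
x=1.620000, p=-1.153613:
  k1 = f(1.620000, -1.153613) = -2.083223
  k2 = f(1.880000, -1.695251) = -2.142141
  p ← -1.153613 + 0.52·(-2.142141) = -2.267526
x=2.140000, p=-2.267526:
  k1 = f(2.140000, -2.267526) = -2.218215
  k2 = f(2.400000, -2.844262) = -2.296787
  p ← -2.267526 + 0.52·(-2.296787) = -3.461856
p(2.66) ≈ -3.4619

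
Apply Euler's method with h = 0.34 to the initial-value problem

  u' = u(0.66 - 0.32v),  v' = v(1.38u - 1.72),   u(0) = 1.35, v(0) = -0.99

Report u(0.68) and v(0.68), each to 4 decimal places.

Euler on (u,v): u_{n+1} = u_n + h·u', v_{n+1} = v_n + h·v'.
0.000000: (1.350000, -0.990000); f=(1.318680, -0.141570) → (1.798351, -1.038134)
0.340000: (1.798351, -1.038134); f=(1.784329, -0.790772) → (2.405023, -1.306996)
(u(0.68), v(0.68)) ≈ (2.4050, -1.3070)

2.4050, -1.3070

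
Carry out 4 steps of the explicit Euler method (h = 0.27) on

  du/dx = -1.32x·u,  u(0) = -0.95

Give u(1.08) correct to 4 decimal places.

-0.4932

Euler: u_{n+1} = u_n + h·f(x_n, u_n).
x=0.000000, u=-0.950000: f=0.000000 → u ← -0.950000 + 0.27·0.000000 = -0.950000
x=0.270000, u=-0.950000: f=0.338580 → u ← -0.950000 + 0.27·0.338580 = -0.858583
x=0.540000, u=-0.858583: f=0.611998 → u ← -0.858583 + 0.27·0.611998 = -0.693344
x=0.810000, u=-0.693344: f=0.741323 → u ← -0.693344 + 0.27·0.741323 = -0.493187
u(1.08) ≈ -0.4932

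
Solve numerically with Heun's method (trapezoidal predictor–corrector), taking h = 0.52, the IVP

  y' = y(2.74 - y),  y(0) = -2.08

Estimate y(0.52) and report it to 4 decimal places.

-23.7124

Heun: k1 = f(x_n, y_n); k2 = f(x_n + h, y_n + h·k1); y_{n+1} = y_n + (h/2)·(k1 + k2).
x=0.000000, y=-2.080000:
  k1 = f(0.000000, -2.080000) = -10.025600
  k2 = f(0.520000, -7.293312) = -73.176075
  y ← -2.080000 + (0.52/2)·(-10.025600 + (-73.176075)) = -23.712435
y(0.52) ≈ -23.7124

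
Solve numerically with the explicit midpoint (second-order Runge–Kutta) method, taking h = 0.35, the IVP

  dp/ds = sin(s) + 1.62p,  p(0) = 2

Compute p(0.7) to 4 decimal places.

6.2849

Midpoint: k1 = f(s_n, p_n); k2 = f(s_n + h/2, p_n + (h/2)·k1); p_{n+1} = p_n + h·k2.
s=0.000000, p=2.000000:
  k1 = f(0.000000, 2.000000) = 3.240000
  k2 = f(0.175000, 2.567000) = 4.332648
  p ← 2.000000 + 0.35·4.332648 = 3.516427
s=0.350000, p=3.516427:
  k1 = f(0.350000, 3.516427) = 6.039509
  k2 = f(0.525000, 4.573341) = 7.910025
  p ← 3.516427 + 0.35·7.910025 = 6.284936
p(0.7) ≈ 6.2849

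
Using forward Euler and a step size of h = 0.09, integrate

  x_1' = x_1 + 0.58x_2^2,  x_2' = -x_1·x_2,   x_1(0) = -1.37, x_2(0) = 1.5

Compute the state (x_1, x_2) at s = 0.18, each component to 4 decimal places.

Euler on (x_1,x_2): x_1_{n+1} = x_1_n + h·x_1', x_2_{n+1} = x_2_n + h·x_2'.
0.000000: (-1.370000, 1.500000); f=(-0.065000, 2.055000) → (-1.375850, 1.684950)
0.090000: (-1.375850, 1.684950); f=(0.270803, 2.318238) → (-1.351478, 1.893591)
(x_1(0.18), x_2(0.18)) ≈ (-1.3515, 1.8936)

-1.3515, 1.8936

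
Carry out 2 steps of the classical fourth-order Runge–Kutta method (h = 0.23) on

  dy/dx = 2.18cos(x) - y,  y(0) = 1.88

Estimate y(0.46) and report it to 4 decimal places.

1.9593

RK4: k1 = f(x_n, y_n); k2 = f(x_n + h/2, y_n + (h/2)·k1); k3 = f(x_n + h/2, y_n + (h/2)·k2); k4 = f(x_n + h, y_n + h·k3); y_{n+1} = y_n + (h/6)·(k1 + 2k2 + 2k3 + k4).
x=0.000000, y=1.880000:
  k1 = f(0.000000, 1.880000) = 0.300000
  k2 = f(0.115000, 1.914500) = 0.251101
  k3 = f(0.115000, 1.908877) = 0.256724
  k4 = f(0.230000, 1.939047) = 0.183546
  y ← 1.880000 + (0.23/6)·(k1 + 2k2 + 2k3 + k4) = 1.937469
x=0.230000, y=1.937469:
  k1 = f(0.230000, 1.937469) = 0.185124
  k2 = f(0.345000, 1.958758) = 0.092786
  k3 = f(0.345000, 1.948140) = 0.103405
  k4 = f(0.460000, 1.961252) = -0.007858
  y ← 1.937469 + (0.23/6)·(k1 + 2k2 + 2k3 + k4) = 1.959306
y(0.46) ≈ 1.9593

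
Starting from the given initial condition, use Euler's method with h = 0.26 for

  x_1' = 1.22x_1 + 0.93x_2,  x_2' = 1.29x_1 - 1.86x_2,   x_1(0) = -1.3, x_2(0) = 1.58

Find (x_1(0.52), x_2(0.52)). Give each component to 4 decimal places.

-1.6604, -0.2500

Euler on (x_1,x_2): x_1_{n+1} = x_1_n + h·x_1', x_2_{n+1} = x_2_n + h·x_2'.
0.000000: (-1.300000, 1.580000); f=(-0.116600, -4.615800) → (-1.330316, 0.379892)
0.260000: (-1.330316, 0.379892); f=(-1.269686, -2.422707) → (-1.660434, -0.250012)
(x_1(0.52), x_2(0.52)) ≈ (-1.6604, -0.2500)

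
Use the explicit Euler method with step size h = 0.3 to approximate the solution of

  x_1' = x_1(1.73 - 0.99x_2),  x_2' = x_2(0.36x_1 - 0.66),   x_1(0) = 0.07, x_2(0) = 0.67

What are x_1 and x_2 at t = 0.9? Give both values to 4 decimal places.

Euler on (x_1,x_2): x_1_{n+1} = x_1_n + h·x_1', x_2_{n+1} = x_2_n + h·x_2'.
0.000000: (0.070000, 0.670000); f=(0.074669, -0.425316) → (0.092401, 0.542405)
0.300000: (0.092401, 0.542405); f=(0.110236, -0.339945) → (0.125471, 0.440422)
0.600000: (0.125471, 0.440422); f=(0.162358, -0.270785) → (0.174179, 0.359186)
(x_1(0.9), x_2(0.9)) ≈ (0.1742, 0.3592)

0.1742, 0.3592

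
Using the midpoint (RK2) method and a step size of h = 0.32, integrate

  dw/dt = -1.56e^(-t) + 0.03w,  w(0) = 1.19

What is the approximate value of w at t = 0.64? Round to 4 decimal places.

0.4705

Midpoint: k1 = f(t_n, w_n); k2 = f(t_n + h/2, w_n + (h/2)·k1); w_{n+1} = w_n + h·k2.
t=0.000000, w=1.190000:
  k1 = f(0.000000, 1.190000) = -1.524300
  k2 = f(0.160000, 0.946112) = -1.300961
  w ← 1.190000 + 0.32·(-1.300961) = 0.773692
t=0.320000, w=0.773692:
  k1 = f(0.320000, 0.773692) = -1.109582
  k2 = f(0.480000, 0.596159) = -0.947417
  w ← 0.773692 + 0.32·(-0.947417) = 0.470519
w(0.64) ≈ 0.4705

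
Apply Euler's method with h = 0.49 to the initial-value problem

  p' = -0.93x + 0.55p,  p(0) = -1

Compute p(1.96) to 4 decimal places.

-4.1940

Euler: p_{n+1} = p_n + h·f(x_n, p_n).
x=0.000000, p=-1.000000: f=-0.550000 → p ← -1.000000 + 0.49·(-0.550000) = -1.269500
x=0.490000, p=-1.269500: f=-1.153925 → p ← -1.269500 + 0.49·(-1.153925) = -1.834923
x=0.980000, p=-1.834923: f=-1.920608 → p ← -1.834923 + 0.49·(-1.920608) = -2.776021
x=1.470000, p=-2.776021: f=-2.893912 → p ← -2.776021 + 0.49·(-2.893912) = -4.194038
p(1.96) ≈ -4.1940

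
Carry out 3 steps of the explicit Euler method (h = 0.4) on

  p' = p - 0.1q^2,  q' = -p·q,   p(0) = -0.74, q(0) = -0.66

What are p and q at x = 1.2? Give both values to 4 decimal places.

Euler on (p,q): p_{n+1} = p_n + h·p', q_{n+1} = q_n + h·q'.
0.000000: (-0.740000, -0.660000); f=(-0.783560, -0.488400) → (-1.053424, -0.855360)
0.400000: (-1.053424, -0.855360); f=(-1.126588, -0.901057) → (-1.504059, -1.215783)
0.800000: (-1.504059, -1.215783); f=(-1.651872, -1.828609) → (-2.164808, -1.947226)
(p(1.2), q(1.2)) ≈ (-2.1648, -1.9472)

-2.1648, -1.9472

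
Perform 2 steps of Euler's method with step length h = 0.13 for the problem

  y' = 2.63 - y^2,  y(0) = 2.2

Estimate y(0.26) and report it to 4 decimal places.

Euler: y_{n+1} = y_n + h·f(s_n, y_n).
s=0.000000, y=2.200000: f=-2.210000 → y ← 2.200000 + 0.13·(-2.210000) = 1.912700
s=0.130000, y=1.912700: f=-1.028421 → y ← 1.912700 + 0.13·(-1.028421) = 1.779005
y(0.26) ≈ 1.7790

1.7790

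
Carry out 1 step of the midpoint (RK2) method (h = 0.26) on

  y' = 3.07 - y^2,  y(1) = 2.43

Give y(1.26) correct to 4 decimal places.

Midpoint: k1 = f(s_n, y_n); k2 = f(s_n + h/2, y_n + (h/2)·k1); y_{n+1} = y_n + h·k2.
s=1.000000, y=2.430000:
  k1 = f(1.000000, 2.430000) = -2.834900
  k2 = f(1.130000, 2.061463) = -1.179630
  y ← 2.430000 + 0.26·(-1.179630) = 2.123296
y(1.26) ≈ 2.1233

2.1233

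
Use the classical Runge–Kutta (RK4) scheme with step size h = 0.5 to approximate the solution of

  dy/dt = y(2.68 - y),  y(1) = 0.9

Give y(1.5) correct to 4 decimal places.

RK4: k1 = f(t_n, y_n); k2 = f(t_n + h/2, y_n + (h/2)·k1); k3 = f(t_n + h/2, y_n + (h/2)·k2); k4 = f(t_n + h, y_n + h·k3); y_{n+1} = y_n + (h/6)·(k1 + 2k2 + 2k3 + k4).
t=1.000000, y=0.900000:
  k1 = f(1.000000, 0.900000) = 1.602000
  k2 = f(1.250000, 1.300500) = 1.794040
  k3 = f(1.250000, 1.348510) = 1.795528
  k4 = f(1.500000, 1.797764) = 1.586052
  y ← 0.900000 + (0.5/6)·(k1 + 2k2 + 2k3 + k4) = 1.763932
y(1.5) ≈ 1.7639

1.7639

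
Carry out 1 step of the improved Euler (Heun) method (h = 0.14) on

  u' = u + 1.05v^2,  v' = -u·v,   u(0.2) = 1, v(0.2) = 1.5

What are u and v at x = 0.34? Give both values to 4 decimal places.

Heun on (u,v): k1 = f(x_n, state_n); k2 = f(x_n + h, state_n + h·k1); state_{n+1} = state_n + (h/2)·(k1 + k2).
0.200000: (1.000000, 1.500000)
  k1 = (3.362500, -1.500000)
  predictor → (1.470750, 1.290000)
  k2 = (3.218055, -1.897268)
  → (1.460639, 1.262191)
(u(0.34), v(0.34)) ≈ (1.4606, 1.2622)

1.4606, 1.2622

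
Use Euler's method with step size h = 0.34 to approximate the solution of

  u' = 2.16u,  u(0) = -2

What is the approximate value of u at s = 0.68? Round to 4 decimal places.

-6.0163

Euler: u_{n+1} = u_n + h·f(s_n, u_n).
s=0.000000, u=-2.000000: f=-4.320000 → u ← -2.000000 + 0.34·(-4.320000) = -3.468800
s=0.340000, u=-3.468800: f=-7.492608 → u ← -3.468800 + 0.34·(-7.492608) = -6.016287
u(0.68) ≈ -6.0163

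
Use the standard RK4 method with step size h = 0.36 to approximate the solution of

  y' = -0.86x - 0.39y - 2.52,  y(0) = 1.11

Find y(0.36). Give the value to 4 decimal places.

0.0650

RK4: k1 = f(x_n, y_n); k2 = f(x_n + h/2, y_n + (h/2)·k1); k3 = f(x_n + h/2, y_n + (h/2)·k2); k4 = f(x_n + h, y_n + h·k3); y_{n+1} = y_n + (h/6)·(k1 + 2k2 + 2k3 + k4).
x=0.000000, y=1.110000:
  k1 = f(0.000000, 1.110000) = -2.952900
  k2 = f(0.180000, 0.578478) = -2.900406
  k3 = f(0.180000, 0.587927) = -2.904091
  k4 = f(0.360000, 0.064527) = -2.854766
  y ← 1.110000 + (0.36/6)·(k1 + 2k2 + 2k3 + k4) = 0.065000
y(0.36) ≈ 0.0650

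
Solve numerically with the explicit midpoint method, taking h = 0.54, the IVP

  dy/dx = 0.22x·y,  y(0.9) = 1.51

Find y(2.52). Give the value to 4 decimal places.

2.7440

Midpoint: k1 = f(x_n, y_n); k2 = f(x_n + h/2, y_n + (h/2)·k1); y_{n+1} = y_n + h·k2.
x=0.900000, y=1.510000:
  k1 = f(0.900000, 1.510000) = 0.298980
  k2 = f(1.170000, 1.590725) = 0.409453
  y ← 1.510000 + 0.54·0.409453 = 1.731104
x=1.440000, y=1.731104:
  k1 = f(1.440000, 1.731104) = 0.548414
  k2 = f(1.710000, 1.879176) = 0.706946
  y ← 1.731104 + 0.54·0.706946 = 2.112855
x=1.980000, y=2.112855:
  k1 = f(1.980000, 2.112855) = 0.920360
  k2 = f(2.250000, 2.361352) = 1.168869
  y ← 2.112855 + 0.54·1.168869 = 2.744045
y(2.52) ≈ 2.7440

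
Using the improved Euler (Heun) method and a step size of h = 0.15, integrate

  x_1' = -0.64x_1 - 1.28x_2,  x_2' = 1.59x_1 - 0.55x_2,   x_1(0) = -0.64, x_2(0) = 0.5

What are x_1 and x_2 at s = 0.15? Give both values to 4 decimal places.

-0.6543, 0.3100

Heun on (x_1,x_2): k1 = f(s_n, state_n); k2 = f(s_n + h, state_n + h·k1); state_{n+1} = state_n + (h/2)·(k1 + k2).
0.000000: (-0.640000, 0.500000)
  k1 = (-0.230400, -1.292600)
  predictor → (-0.674560, 0.306110)
  k2 = (0.039898, -1.240911)
  → (-0.654288, 0.309987)
(x_1(0.15), x_2(0.15)) ≈ (-0.6543, 0.3100)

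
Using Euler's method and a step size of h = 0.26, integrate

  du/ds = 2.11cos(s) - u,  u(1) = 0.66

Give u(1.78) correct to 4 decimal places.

Euler: u_{n+1} = u_n + h·f(s_n, u_n).
s=1.000000, u=0.660000: f=0.480038 → u ← 0.660000 + 0.26·0.480038 = 0.784810
s=1.260000, u=0.784810: f=-0.139536 → u ← 0.784810 + 0.26·(-0.139536) = 0.748530
s=1.520000, u=0.748530: f=-0.641396 → u ← 0.748530 + 0.26·(-0.641396) = 0.581767
u(1.78) ≈ 0.5818

0.5818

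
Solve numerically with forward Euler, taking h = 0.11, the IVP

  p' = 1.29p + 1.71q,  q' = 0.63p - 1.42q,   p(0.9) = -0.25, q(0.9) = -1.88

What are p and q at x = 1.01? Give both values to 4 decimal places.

Euler on (p,q): p_{n+1} = p_n + h·p', q_{n+1} = q_n + h·q'.
0.900000: (-0.250000, -1.880000); f=(-3.537300, 2.512100) → (-0.639103, -1.603669)
(p(1.01), q(1.01)) ≈ (-0.6391, -1.6037)

-0.6391, -1.6037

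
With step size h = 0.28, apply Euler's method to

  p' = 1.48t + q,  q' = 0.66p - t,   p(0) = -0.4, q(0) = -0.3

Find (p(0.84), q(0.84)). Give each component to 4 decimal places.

-0.3923, -0.7859

Euler on (p,q): p_{n+1} = p_n + h·p', q_{n+1} = q_n + h·q'.
0.000000: (-0.400000, -0.300000); f=(-0.300000, -0.264000) → (-0.484000, -0.373920)
0.280000: (-0.484000, -0.373920); f=(0.040480, -0.599440) → (-0.472666, -0.541763)
0.560000: (-0.472666, -0.541763); f=(0.287037, -0.871959) → (-0.392295, -0.785912)
(p(0.84), q(0.84)) ≈ (-0.3923, -0.7859)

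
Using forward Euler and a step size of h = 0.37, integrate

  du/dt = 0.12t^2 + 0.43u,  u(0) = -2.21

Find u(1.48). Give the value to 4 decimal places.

Euler: u_{n+1} = u_n + h·f(t_n, u_n).
t=0.000000, u=-2.210000: f=-0.950300 → u ← -2.210000 + 0.37·(-0.950300) = -2.561611
t=0.370000, u=-2.561611: f=-1.085065 → u ← -2.561611 + 0.37·(-1.085065) = -2.963085
t=0.740000, u=-2.963085: f=-1.208415 → u ← -2.963085 + 0.37·(-1.208415) = -3.410198
t=1.110000, u=-3.410198: f=-1.318533 → u ← -3.410198 + 0.37·(-1.318533) = -3.898056
u(1.48) ≈ -3.8981

-3.8981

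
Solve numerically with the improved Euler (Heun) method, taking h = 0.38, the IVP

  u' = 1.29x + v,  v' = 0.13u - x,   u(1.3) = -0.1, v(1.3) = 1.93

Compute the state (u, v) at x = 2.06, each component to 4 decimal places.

Heun on (u,v): k1 = f(x_n, state_n); k2 = f(x_n + h, state_n + h·k1); state_{n+1} = state_n + (h/2)·(k1 + k2).
1.300000: (-0.100000, 1.930000)
  k1 = (3.607000, -1.313000)
  predictor → (1.270660, 1.431060)
  k2 = (3.598260, -1.514814)
  → (1.268999, 1.392715)
1.680000: (1.268999, 1.392715)
  k1 = (3.559915, -1.515030)
  predictor → (2.621767, 0.817004)
  k2 = (3.474404, -1.719170)
  → (2.605520, 0.778217)
(u(2.06), v(2.06)) ≈ (2.6055, 0.7782)

2.6055, 0.7782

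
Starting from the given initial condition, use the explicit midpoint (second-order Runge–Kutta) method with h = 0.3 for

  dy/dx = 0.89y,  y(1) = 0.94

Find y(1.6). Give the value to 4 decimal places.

Midpoint: k1 = f(x_n, y_n); k2 = f(x_n + h/2, y_n + (h/2)·k1); y_{n+1} = y_n + h·k2.
x=1.000000, y=0.940000:
  k1 = f(1.000000, 0.940000) = 0.836600
  k2 = f(1.150000, 1.065490) = 0.948286
  y ← 0.940000 + 0.3·0.948286 = 1.224486
x=1.300000, y=1.224486:
  k1 = f(1.300000, 1.224486) = 1.089792
  k2 = f(1.450000, 1.387955) = 1.235280
  y ← 1.224486 + 0.3·1.235280 = 1.595070
y(1.6) ≈ 1.5951

1.5951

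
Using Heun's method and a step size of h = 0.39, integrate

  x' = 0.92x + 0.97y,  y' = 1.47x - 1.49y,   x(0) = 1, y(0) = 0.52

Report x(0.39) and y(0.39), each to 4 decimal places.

1.7065, 0.8716

Heun on (x,y): k1 = f(t_n, state_n); k2 = f(t_n + h, state_n + h·k1); state_{n+1} = state_n + (h/2)·(k1 + k2).
0.000000: (1.000000, 0.520000)
  k1 = (1.424400, 0.695200)
  predictor → (1.555516, 0.791128)
  k2 = (2.198469, 1.107828)
  → (1.706459, 0.871590)
(x(0.39), y(0.39)) ≈ (1.7065, 0.8716)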